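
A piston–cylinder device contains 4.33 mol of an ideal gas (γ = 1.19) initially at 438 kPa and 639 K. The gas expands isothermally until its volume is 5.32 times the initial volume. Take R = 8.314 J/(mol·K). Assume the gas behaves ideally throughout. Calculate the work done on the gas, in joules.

-38500 J

V₁ = nRT₁/P₁ = 4.33×8.314×639/438 = 52.5 L.
Isothermal: T stays 639 K; PV = const ⇒ V₂ = 279 L, P₂ = 82.3 kPa.
W = nRT ln(V₂/V₁) = 4.33×8.314×639×ln(5.32) = 38500 J.
Work done on the gas = −W_by = -38500 J.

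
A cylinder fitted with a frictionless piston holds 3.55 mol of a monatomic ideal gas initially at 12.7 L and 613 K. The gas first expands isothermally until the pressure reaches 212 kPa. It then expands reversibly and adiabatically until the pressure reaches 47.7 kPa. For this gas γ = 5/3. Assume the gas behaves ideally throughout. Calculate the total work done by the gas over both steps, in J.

P₁ = nRT₁/V₁ = 3.55×8.314×613/12.7 = 1420 kPa.
Step 1 — Isothermal: T stays 613 K; PV = const ⇒ V₂ = 85.3 L, P₂ = 212 kPa.
ΔU = 0 (ideal gas, T constant).
W = nRT ln(V₂/V₁) = 3.55×8.314×613×ln(6.72) = 34500 J.
Q = ΔU + W = 34500 J.
State after step 1: P = 212 kPa, V = 85.3 L, T = 613 K.
Step 2 — Adiabatic: T₂/T₁ = (P₂/P₁)^((γ−1)/γ) ⇒ T₂ = 613×(0.225)^0.400 = 338 K; V₂ = 209 L.
ΔU = nCvΔT = 3.55×12.5×(338−613) = -12200 J.
Q = 0 for an adiabatic process, so W = −ΔU = 12200 J.
Net over both steps: W = 46700 J, Q = 34500 J, ΔU = -12200 J.

46700 J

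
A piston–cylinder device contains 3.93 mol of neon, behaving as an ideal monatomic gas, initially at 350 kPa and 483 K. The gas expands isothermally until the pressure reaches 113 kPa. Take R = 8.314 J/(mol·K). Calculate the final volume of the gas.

140 L

V₁ = nRT₁/P₁ = 3.93×8.314×483/350 = 45.1 L.
Isothermal: T stays 483 K; PV = const ⇒ V₂ = 140 L, P₂ = 113 kPa.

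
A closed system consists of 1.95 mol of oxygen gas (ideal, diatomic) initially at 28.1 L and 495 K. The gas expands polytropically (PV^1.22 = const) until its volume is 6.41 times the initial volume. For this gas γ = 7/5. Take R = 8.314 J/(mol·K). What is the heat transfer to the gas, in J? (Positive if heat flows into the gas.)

P₁ = nRT₁/V₁ = 1.95×8.314×495/28.1 = 286 kPa.
Polytropic n=1.22: T₂ = T₁(V₁/V₂)^(n−1) = 495×(0.156)^0.22 = 329 K; P₂ = P₁(V₁/V₂)^n = 29.6 kPa.
W = (P₁V₁−P₂V₂)/(n−1) = (286×28.1−29.6×180)/0.22 = 12200 J.
ΔU = nCvΔT = 1.95×20.8×(329−495) = -6730 J.
Q = ΔU + W = 5510 J.

5510 J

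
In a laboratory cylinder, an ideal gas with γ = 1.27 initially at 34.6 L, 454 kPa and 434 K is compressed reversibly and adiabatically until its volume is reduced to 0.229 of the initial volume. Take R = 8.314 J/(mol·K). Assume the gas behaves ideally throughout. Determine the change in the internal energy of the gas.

n = P₁V₁/(RT₁) = 454×34.6/(8.314×434) = 4.35 mol.
Adiabatic: TV^(γ−1) = const ⇒ T₂ = 434×(4.37)^0.270 = 646 K; PV^γ = const ⇒ P₂ = 2950 kPa.
For an ideal gas ΔU = nCvΔT with Cv = R/(γ−1) = 30.8 J/(mol·K).
ΔU = 4.35×30.8×(646−434) = 28400 J.

28400 J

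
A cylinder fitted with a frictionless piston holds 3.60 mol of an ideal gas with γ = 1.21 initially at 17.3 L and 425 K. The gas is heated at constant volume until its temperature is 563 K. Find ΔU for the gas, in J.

P₁ = nRT₁/V₁ = 3.60×8.314×425/17.3 = 735 kPa.
Isochoric: V stays 17.3 L; P/T = const ⇒ T₂ = 563 K, P₂ = 974 kPa.
For an ideal gas ΔU = nCvΔT with Cv = R/(γ−1) = 39.6 J/(mol·K).
ΔU = 3.60×39.6×(563−425) = 19700 J.

19700 J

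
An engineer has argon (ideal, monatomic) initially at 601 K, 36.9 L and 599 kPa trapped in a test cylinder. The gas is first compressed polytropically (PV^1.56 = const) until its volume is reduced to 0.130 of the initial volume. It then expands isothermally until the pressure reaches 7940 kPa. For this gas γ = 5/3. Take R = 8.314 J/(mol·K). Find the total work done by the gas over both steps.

-42800 J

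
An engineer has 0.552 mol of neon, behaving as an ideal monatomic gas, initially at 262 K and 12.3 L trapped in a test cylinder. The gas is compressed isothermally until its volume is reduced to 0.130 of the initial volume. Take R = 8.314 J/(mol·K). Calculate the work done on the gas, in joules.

2450 J

P₁ = nRT₁/V₁ = 0.552×8.314×262/12.3 = 97.8 kPa.
Isothermal: T stays 262 K; PV = const ⇒ V₂ = 1.60 L, P₂ = 752 kPa.
W = nRT ln(V₂/V₁) = 0.552×8.314×262×ln(0.130) = -2450 J.
Work done on the gas = −W_by = 2450 J.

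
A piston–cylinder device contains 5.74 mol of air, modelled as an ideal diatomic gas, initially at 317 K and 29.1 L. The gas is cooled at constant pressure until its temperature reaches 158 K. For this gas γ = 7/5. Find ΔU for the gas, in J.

P₁ = nRT₁/V₁ = 5.74×8.314×317/29.1 = 520 kPa.
Isobaric: P stays 520 kPa; V/T = const ⇒ T₂ = 158 K, V₂ = 14.5 L.
For an ideal gas ΔU = nCvΔT with Cv = (5/2)R = 20.8 J/(mol·K).
ΔU = 5.74×20.8×(158−317) = -19000 J.

-19000 J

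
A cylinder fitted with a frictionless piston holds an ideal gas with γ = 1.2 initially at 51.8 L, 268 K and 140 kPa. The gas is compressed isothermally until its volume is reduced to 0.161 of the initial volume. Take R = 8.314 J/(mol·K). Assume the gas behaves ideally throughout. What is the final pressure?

Isothermal: T stays 268 K; PV = const ⇒ V₂ = 8.34 L, P₂ = 870 kPa.

870 kPa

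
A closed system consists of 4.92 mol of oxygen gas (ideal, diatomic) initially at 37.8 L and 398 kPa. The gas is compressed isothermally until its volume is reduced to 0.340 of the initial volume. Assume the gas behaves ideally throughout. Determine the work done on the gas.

16200 J

T₁ = P₁V₁/(nR) = 398×37.8/(4.92×8.314) = 368 K.
Isothermal: T stays 368 K; PV = const ⇒ V₂ = 12.9 L, P₂ = 1170 kPa.
W = nRT ln(V₂/V₁) = 4.92×8.314×368×ln(0.340) = -16200 J.
Work done on the gas = −W_by = 16200 J.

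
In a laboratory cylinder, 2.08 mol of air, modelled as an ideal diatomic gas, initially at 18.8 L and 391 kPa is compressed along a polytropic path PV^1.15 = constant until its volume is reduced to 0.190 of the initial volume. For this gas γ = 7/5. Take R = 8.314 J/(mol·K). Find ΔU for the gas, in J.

5200 J

T₁ = P₁V₁/(nR) = 391×18.8/(2.08×8.314) = 425 K.
Polytropic n=1.15: T₂ = T₁(V₁/V₂)^(n−1) = 425×(5.26)^0.15 = 545 K; P₂ = P₁(V₁/V₂)^n = 2640 kPa.
For an ideal gas ΔU = nCvΔT with Cv = (5/2)R = 20.8 J/(mol·K).
ΔU = 2.08×20.8×(545−425) = 5200 J.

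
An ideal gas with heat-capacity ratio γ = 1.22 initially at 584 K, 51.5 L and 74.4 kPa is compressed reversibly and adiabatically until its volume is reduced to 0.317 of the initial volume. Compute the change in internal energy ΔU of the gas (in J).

5010 J

n = P₁V₁/(RT₁) = 74.4×51.5/(8.314×584) = 0.789 mol.
Adiabatic: TV^(γ−1) = const ⇒ T₂ = 584×(3.15)^0.220 = 752 K; PV^γ = const ⇒ P₂ = 302 kPa.
For an ideal gas ΔU = nCvΔT with Cv = R/(γ−1) = 37.8 J/(mol·K).
ΔU = 0.789×37.8×(752−584) = 5010 J.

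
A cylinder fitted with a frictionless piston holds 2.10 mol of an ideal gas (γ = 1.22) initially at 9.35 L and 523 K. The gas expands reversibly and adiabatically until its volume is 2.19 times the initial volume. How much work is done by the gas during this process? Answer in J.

P₁ = nRT₁/V₁ = 2.10×8.314×523/9.35 = 977 kPa.
Adiabatic: TV^(γ−1) = const ⇒ T₂ = 523×(0.457)^0.220 = 440 K; PV^γ = const ⇒ P₂ = 375 kPa.
ΔU = nCvΔT = 2.10×37.8×(440−523) = -6570 J.
Q = 0 for an adiabatic process, so W = −ΔU = 6570 J.

6570 J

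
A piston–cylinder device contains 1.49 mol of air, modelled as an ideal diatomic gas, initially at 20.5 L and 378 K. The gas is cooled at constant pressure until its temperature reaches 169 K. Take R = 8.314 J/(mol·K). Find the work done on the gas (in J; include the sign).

2590 J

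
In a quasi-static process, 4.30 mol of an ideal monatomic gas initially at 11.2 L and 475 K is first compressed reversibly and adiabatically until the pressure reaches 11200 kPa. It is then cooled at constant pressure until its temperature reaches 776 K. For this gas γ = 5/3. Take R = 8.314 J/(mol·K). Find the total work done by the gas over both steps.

-41300 J

P₁ = nRT₁/V₁ = 4.30×8.314×475/11.2 = 1520 kPa.
Step 1 — Adiabatic: T₂/T₁ = (P₂/P₁)^((γ−1)/γ) ⇒ T₂ = 475×(7.39)^0.400 = 1060 K; V₂ = 3.37 L.
ΔU = nCvΔT = 4.30×12.5×(1060−475) = 31200 J.
Q = 0 for an adiabatic process, so W = −ΔU = -31200 J.
State after step 1: P = 11200 kPa, V = 3.37 L, T = 1060 K.
Step 2 — Isobaric: P stays 11200 kPa; V/T = const ⇒ T₂ = 776 K, V₂ = 2.48 L.
W = PΔV = 11200×(2.48−3.37) kPa·L = -10000 J.
ΔU = nCvΔT = 4.30×12.5×(776−1060) = -15100 J.
Q = ΔU + W = nCpΔT = -25100 J.
Net over both steps: W = -41300 J, Q = -25100 J, ΔU = 16100 J.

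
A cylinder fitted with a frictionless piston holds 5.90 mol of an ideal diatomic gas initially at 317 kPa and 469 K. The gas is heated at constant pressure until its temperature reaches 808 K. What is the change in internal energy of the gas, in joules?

41600 J

V₁ = nRT₁/P₁ = 5.90×8.314×469/317 = 72.6 L.
Isobaric: P stays 317 kPa; V/T = const ⇒ T₂ = 808 K, V₂ = 125 L.
For an ideal gas ΔU = nCvΔT with Cv = (5/2)R = 20.8 J/(mol·K).
ΔU = 5.90×20.8×(808−469) = 41600 J.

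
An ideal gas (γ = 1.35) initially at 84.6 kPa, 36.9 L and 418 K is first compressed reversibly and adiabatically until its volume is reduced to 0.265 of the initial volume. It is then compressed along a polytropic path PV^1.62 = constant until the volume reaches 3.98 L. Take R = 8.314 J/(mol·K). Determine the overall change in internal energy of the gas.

n = P₁V₁/(RT₁) = 84.6×36.9/(8.314×418) = 0.898 mol.
Step 1 — Adiabatic: TV^(γ−1) = const ⇒ T₂ = 418×(3.77)^0.350 = 665 K; PV^γ = const ⇒ P₂ = 508 kPa.
ΔU = nCvΔT = 0.898×23.8×(665−418) = 5280 J.
Q = 0 for an adiabatic process, so W = −ΔU = -5280 J.
State after step 1: P = 508 kPa, V = 9.78 L, T = 665 K.
Step 2 — Polytropic n=1.62: T₂ = T₁(V₁/V₂)^(n−1) = 665×(2.46)^0.62 = 1160 K; P₂ = P₁(V₁/V₂)^n = 2180 kPa.
W = (P₁V₁−P₂V₂)/(n−1) = (508×9.78−2180×3.98)/0.62 = -5980 J.
ΔU = nCvΔT = 0.898×23.8×(1160−665) = 10600 J.
Q = ΔU + W = 4610 J.
Net over both steps: W = -11300 J, Q = 4610 J, ΔU = 15900 J.

15900 J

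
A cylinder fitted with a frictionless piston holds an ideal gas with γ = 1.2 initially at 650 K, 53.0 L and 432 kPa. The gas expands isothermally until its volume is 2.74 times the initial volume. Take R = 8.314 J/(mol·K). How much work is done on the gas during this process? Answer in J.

-23100 J

n = P₁V₁/(RT₁) = 432×53.0/(8.314×650) = 4.24 mol.
Isothermal: T stays 650 K; PV = const ⇒ V₂ = 145 L, P₂ = 158 kPa.
W = nRT ln(V₂/V₁) = 4.24×8.314×650×ln(2.74) = 23100 J.
Work done on the gas = −W_by = -23100 J.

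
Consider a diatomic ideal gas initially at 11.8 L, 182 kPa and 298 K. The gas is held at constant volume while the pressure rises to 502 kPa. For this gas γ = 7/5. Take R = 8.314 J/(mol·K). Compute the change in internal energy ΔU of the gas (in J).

n = P₁V₁/(RT₁) = 182×11.8/(8.314×298) = 0.867 mol.
Isochoric: V stays 11.8 L; P/T = const ⇒ T₂ = 822 K, P₂ = 502 kPa.
For an ideal gas ΔU = nCvΔT with Cv = (5/2)R = 20.8 J/(mol·K).
ΔU = 0.867×20.8×(822−298) = 9440 J.

9440 J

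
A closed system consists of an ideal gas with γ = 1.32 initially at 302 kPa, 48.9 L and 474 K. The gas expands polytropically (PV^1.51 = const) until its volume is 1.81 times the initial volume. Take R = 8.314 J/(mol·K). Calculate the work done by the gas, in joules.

7560 J

n = P₁V₁/(RT₁) = 302×48.9/(8.314×474) = 3.75 mol.
Polytropic n=1.51: T₂ = T₁(V₁/V₂)^(n−1) = 474×(0.552)^0.51 = 350 K; P₂ = P₁(V₁/V₂)^n = 123 kPa.
W = (P₁V₁−P₂V₂)/(n−1) = (302×48.9−123×88.5)/0.51 = 7560 J.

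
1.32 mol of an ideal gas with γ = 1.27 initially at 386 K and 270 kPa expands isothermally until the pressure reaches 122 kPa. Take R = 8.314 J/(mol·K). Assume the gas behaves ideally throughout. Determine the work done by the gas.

3370 J

V₁ = nRT₁/P₁ = 1.32×8.314×386/270 = 15.7 L.
Isothermal: T stays 386 K; PV = const ⇒ V₂ = 34.7 L, P₂ = 122 kPa.
W = nRT ln(V₂/V₁) = 1.32×8.314×386×ln(2.21) = 3370 J.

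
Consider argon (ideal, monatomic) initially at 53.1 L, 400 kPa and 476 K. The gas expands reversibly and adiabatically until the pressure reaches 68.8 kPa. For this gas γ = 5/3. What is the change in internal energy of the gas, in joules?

n = P₁V₁/(RT₁) = 400×53.1/(8.314×476) = 5.37 mol.
Adiabatic: T₂/T₁ = (P₂/P₁)^((γ−1)/γ) ⇒ T₂ = 476×(0.172)^0.400 = 235 K; V₂ = 153 L.
For an ideal gas ΔU = nCvΔT with Cv = (3/2)R = 12.5 J/(mol·K).
ΔU = 5.37×12.5×(235−476) = -16100 J.

-16100 J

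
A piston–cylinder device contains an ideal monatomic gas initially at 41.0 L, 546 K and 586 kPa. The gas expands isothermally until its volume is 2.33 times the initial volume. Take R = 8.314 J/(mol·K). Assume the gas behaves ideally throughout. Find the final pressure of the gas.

Isothermal: T stays 546 K; PV = const ⇒ V₂ = 95.5 L, P₂ = 252 kPa.

252 kPa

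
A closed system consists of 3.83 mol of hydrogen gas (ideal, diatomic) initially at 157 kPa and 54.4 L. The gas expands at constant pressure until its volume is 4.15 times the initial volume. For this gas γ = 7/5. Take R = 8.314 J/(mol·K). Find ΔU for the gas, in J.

67300 J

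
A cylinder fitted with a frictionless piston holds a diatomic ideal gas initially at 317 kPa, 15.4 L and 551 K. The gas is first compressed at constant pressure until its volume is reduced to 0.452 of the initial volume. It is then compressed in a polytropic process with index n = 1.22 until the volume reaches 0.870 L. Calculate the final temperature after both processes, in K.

394 K

n = P₁V₁/(RT₁) = 317×15.4/(8.314×551) = 1.07 mol.
Step 1 — Isobaric: P stays 317 kPa; V/T = const ⇒ T₂ = 249 K, V₂ = 6.96 L.
W = PΔV = 317×(6.96−15.4) kPa·L = -2680 J.
ΔU = nCvΔT = 1.07×20.8×(249−551) = -6690 J.
Q = ΔU + W = nCpΔT = -9360 J.
State after step 1: P = 317 kPa, V = 6.96 L, T = 249 K.
Step 2 — Polytropic n=1.22: T₂ = T₁(V₁/V₂)^(n−1) = 249×(8.00)^0.22 = 394 K; P₂ = P₁(V₁/V₂)^n = 4010 kPa.
W = (P₁V₁−P₂V₂)/(n−1) = (317×6.96−4010×0.870)/0.22 = -5820 J.
ΔU = nCvΔT = 1.07×20.8×(394−249) = 3200 J.
Q = ΔU + W = -2620 J.
Net over both steps: W = -8490 J, Q = -12000 J, ΔU = -3490 J.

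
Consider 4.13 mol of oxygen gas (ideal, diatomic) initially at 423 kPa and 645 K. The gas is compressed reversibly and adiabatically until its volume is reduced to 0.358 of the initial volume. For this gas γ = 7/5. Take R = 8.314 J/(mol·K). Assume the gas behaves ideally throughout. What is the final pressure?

1780 kPa

V₁ = nRT₁/P₁ = 4.13×8.314×645/423 = 52.4 L.
Adiabatic: TV^(γ−1) = const ⇒ T₂ = 645×(2.79)^0.400 = 973 K; PV^γ = const ⇒ P₂ = 1780 kPa.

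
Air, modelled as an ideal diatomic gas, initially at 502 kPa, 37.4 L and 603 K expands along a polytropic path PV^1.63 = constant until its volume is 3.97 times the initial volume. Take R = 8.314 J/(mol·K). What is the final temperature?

Polytropic n=1.63: T₂ = T₁(V₁/V₂)^(n−1) = 603×(0.252)^0.63 = 253 K; P₂ = P₁(V₁/V₂)^n = 53.0 kPa.

253 K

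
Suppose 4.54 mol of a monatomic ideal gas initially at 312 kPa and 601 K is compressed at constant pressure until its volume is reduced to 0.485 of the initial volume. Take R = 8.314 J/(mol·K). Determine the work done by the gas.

-11700 J

V₁ = nRT₁/P₁ = 4.54×8.314×601/312 = 72.7 L.
Isobaric: P stays 312 kPa; V/T = const ⇒ T₂ = 291 K, V₂ = 35.3 L.
W = PΔV = 312×(35.3−72.7) kPa·L = -11700 J.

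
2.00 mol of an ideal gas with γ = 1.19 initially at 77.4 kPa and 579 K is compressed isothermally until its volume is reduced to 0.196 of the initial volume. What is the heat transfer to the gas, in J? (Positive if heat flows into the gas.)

-15700 J

V₁ = nRT₁/P₁ = 2.00×8.314×579/77.4 = 124 L.
Isothermal: T stays 579 K; PV = const ⇒ V₂ = 24.4 L, P₂ = 395 kPa.
ΔU = 0 (ideal gas, T constant).
W = nRT ln(V₂/V₁) = 2.00×8.314×579×ln(0.196) = -15700 J.
Q = ΔU + W = -15700 J.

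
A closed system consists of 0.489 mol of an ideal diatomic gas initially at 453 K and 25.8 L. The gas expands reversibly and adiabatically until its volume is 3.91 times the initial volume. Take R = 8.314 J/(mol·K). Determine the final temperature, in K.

263 K

P₁ = nRT₁/V₁ = 0.489×8.314×453/25.8 = 71.4 kPa.
Adiabatic: TV^(γ−1) = const ⇒ T₂ = 453×(0.256)^0.400 = 263 K; PV^γ = const ⇒ P₂ = 10.6 kPa.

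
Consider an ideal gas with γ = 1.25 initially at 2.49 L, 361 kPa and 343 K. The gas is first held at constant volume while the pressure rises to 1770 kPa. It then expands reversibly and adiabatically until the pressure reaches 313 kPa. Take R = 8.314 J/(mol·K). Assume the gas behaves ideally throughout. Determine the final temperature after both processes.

n = P₁V₁/(RT₁) = 361×2.49/(8.314×343) = 0.315 mol.
Step 1 — Isochoric: V stays 2.49 L; P/T = const ⇒ T₂ = 1680 K, P₂ = 1770 kPa.
W = 0 (no volume change).
ΔU = nCvΔT = 0.315×33.3×(1680−343) = 14000 J.
Q = ΔU = 14000 J.
State after step 1: P = 1770 kPa, V = 2.49 L, T = 1680 K.
Step 2 — Adiabatic: T₂/T₁ = (P₂/P₁)^((γ−1)/γ) ⇒ T₂ = 1680×(0.177)^0.200 = 1190 K; V₂ = 9.96 L.
ΔU = nCvΔT = 0.315×33.3×(1190−1680) = -5160 J.
Q = 0 for an adiabatic process, so W = −ΔU = 5160 J.
Net over both steps: W = 5160 J, Q = 14000 J, ΔU = 8870 J.

1190 K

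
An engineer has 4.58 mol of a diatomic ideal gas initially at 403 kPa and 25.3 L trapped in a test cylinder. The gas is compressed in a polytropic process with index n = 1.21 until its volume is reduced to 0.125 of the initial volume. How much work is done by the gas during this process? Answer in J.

-26600 J

T₁ = P₁V₁/(nR) = 403×25.3/(4.58×8.314) = 268 K.
Polytropic n=1.21: T₂ = T₁(V₁/V₂)^(n−1) = 268×(8.00)^0.21 = 414 K; P₂ = P₁(V₁/V₂)^n = 4990 kPa.
W = (P₁V₁−P₂V₂)/(n−1) = (403×25.3−4990×3.16)/0.21 = -26600 J.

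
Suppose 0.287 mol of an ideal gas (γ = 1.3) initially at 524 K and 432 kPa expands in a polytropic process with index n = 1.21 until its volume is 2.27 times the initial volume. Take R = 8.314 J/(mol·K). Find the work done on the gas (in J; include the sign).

-942 J

V₁ = nRT₁/P₁ = 0.287×8.314×524/432 = 2.89 L.
Polytropic n=1.21: T₂ = T₁(V₁/V₂)^(n−1) = 524×(0.441)^0.21 = 441 K; P₂ = P₁(V₁/V₂)^n = 160 kPa.
W = (P₁V₁−P₂V₂)/(n−1) = (432×2.89−160×6.57)/0.21 = 942 J.
Work done on the gas = −W_by = -942 J.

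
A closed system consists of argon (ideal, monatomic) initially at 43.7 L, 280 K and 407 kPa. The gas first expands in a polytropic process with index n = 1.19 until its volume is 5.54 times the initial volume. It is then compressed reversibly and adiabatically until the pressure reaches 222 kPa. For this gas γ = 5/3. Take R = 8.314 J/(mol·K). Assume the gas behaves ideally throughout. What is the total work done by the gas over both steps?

11100 J

n = P₁V₁/(RT₁) = 407×43.7/(8.314×280) = 7.64 mol.
Step 1 — Polytropic n=1.19: T₂ = T₁(V₁/V₂)^(n−1) = 280×(0.181)^0.19 = 202 K; P₂ = P₁(V₁/V₂)^n = 53.1 kPa.
W = (P₁V₁−P₂V₂)/(n−1) = (407×43.7−53.1×242)/0.19 = 26000 J.
ΔU = nCvΔT = 7.64×12.5×(202−280) = -7410 J.
Q = ΔU + W = 18600 J.
State after step 1: P = 53.1 kPa, V = 242 L, T = 202 K.
Step 2 — Adiabatic: T₂/T₁ = (P₂/P₁)^((γ−1)/γ) ⇒ T₂ = 202×(4.18)^0.400 = 359 K; V₂ = 103 L.
ΔU = nCvΔT = 7.64×12.5×(359−202) = 14900 J.
Q = 0 for an adiabatic process, so W = −ΔU = -14900 J.
Net over both steps: W = 11100 J, Q = 18600 J, ΔU = 7480 J.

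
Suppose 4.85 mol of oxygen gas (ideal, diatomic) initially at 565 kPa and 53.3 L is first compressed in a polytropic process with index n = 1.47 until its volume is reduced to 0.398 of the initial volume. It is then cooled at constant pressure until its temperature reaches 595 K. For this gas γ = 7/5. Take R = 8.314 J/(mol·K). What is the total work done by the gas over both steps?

T₁ = P₁V₁/(nR) = 565×53.3/(4.85×8.314) = 747 K.
Step 1 — Polytropic n=1.47: T₂ = T₁(V₁/V₂)^(n−1) = 747×(2.51)^0.47 = 1150 K; P₂ = P₁(V₁/V₂)^n = 2190 kPa.
W = (P₁V₁−P₂V₂)/(n−1) = (565×53.3−2190×21.2)/0.47 = -34700 J.
ΔU = nCvΔT = 4.85×20.8×(1150−747) = 40800 J.
Q = ΔU + W = 6080 J.
State after step 1: P = 2190 kPa, V = 21.2 L, T = 1150 K.
Step 2 — Isobaric: P stays 2190 kPa; V/T = const ⇒ T₂ = 595 K, V₂ = 11.0 L.
W = PΔV = 2190×(11.0−21.2) kPa·L = -22400 J.
ΔU = nCvΔT = 4.85×20.8×(595−1150) = -56100 J.
Q = ΔU + W = nCpΔT = -78500 J.
Net over both steps: W = -57200 J, Q = -72500 J, ΔU = -15300 J.

-57200 J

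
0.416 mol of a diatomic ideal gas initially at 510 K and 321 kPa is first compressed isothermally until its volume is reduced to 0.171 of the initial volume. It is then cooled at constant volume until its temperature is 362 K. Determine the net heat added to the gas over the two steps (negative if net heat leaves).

-4390 J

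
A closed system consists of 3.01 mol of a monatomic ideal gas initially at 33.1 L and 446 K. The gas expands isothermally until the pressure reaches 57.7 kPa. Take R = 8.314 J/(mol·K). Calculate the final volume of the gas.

193 L

P₁ = nRT₁/V₁ = 3.01×8.314×446/33.1 = 337 kPa.
Isothermal: T stays 446 K; PV = const ⇒ V₂ = 193 L, P₂ = 57.7 kPa.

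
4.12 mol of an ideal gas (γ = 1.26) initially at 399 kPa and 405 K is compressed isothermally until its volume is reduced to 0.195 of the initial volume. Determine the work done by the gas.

V₁ = nRT₁/P₁ = 4.12×8.314×405/399 = 34.8 L.
Isothermal: T stays 405 K; PV = const ⇒ V₂ = 6.78 L, P₂ = 2050 kPa.
W = nRT ln(V₂/V₁) = 4.12×8.314×405×ln(0.195) = -22700 J.

-22700 J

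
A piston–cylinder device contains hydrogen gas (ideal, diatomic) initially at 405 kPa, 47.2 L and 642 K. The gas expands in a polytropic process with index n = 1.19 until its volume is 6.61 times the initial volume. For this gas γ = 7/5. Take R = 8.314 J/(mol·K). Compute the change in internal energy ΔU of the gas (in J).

-14400 J

n = P₁V₁/(RT₁) = 405×47.2/(8.314×642) = 3.58 mol.
Polytropic n=1.19: T₂ = T₁(V₁/V₂)^(n−1) = 642×(0.151)^0.19 = 448 K; P₂ = P₁(V₁/V₂)^n = 42.8 kPa.
For an ideal gas ΔU = nCvΔT with Cv = (5/2)R = 20.8 J/(mol·K).
ΔU = 3.58×20.8×(448−642) = -14400 J.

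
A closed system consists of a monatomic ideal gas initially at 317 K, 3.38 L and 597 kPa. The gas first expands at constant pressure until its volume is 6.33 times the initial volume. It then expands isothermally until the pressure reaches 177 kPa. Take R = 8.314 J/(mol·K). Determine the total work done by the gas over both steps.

26300 J

n = P₁V₁/(RT₁) = 597×3.38/(8.314×317) = 0.766 mol.
Step 1 — Isobaric: P stays 597 kPa; V/T = const ⇒ T₂ = 2010 K, V₂ = 21.4 L.
W = PΔV = 597×(21.4−3.38) kPa·L = 10800 J.
ΔU = nCvΔT = 0.766×12.5×(2010−317) = 16100 J.
Q = ΔU + W = nCpΔT = 26900 J.
State after step 1: P = 597 kPa, V = 21.4 L, T = 2010 K.
Step 2 — Isothermal: T stays 2010 K; PV = const ⇒ V₂ = 72.2 L, P₂ = 177 kPa.
ΔU = 0 (ideal gas, T constant).
W = nRT ln(V₂/V₁) = 0.766×8.314×2010×ln(3.37) = 15500 J.
Q = ΔU + W = 15500 J.
Net over both steps: W = 26300 J, Q = 42400 J, ΔU = 16100 J.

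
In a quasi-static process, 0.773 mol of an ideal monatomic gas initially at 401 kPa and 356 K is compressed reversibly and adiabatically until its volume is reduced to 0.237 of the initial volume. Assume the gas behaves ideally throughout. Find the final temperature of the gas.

V₁ = nRT₁/P₁ = 0.773×8.314×356/401 = 5.71 L.
Adiabatic: TV^(γ−1) = const ⇒ T₂ = 356×(4.22)^0.667 = 930 K; PV^γ = const ⇒ P₂ = 4420 kPa.

930 K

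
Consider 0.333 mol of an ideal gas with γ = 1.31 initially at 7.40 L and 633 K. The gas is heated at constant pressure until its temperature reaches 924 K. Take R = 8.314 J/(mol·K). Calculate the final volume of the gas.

10.8 L

P₁ = nRT₁/V₁ = 0.333×8.314×633/7.40 = 237 kPa.
Isobaric: P stays 237 kPa; V/T = const ⇒ T₂ = 924 K, V₂ = 10.8 L.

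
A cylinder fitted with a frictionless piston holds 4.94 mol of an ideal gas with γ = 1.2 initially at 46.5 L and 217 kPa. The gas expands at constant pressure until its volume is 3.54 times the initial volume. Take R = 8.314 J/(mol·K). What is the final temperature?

T₁ = P₁V₁/(nR) = 217×46.5/(4.94×8.314) = 246 K.
Isobaric: P stays 217 kPa; V/T = const ⇒ T₂ = 870 K, V₂ = 165 L.

870 K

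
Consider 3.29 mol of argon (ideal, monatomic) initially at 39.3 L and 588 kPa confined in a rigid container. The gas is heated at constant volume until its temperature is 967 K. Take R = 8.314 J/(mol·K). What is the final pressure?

T₁ = P₁V₁/(nR) = 588×39.3/(3.29×8.314) = 845 K.
Isochoric: V stays 39.3 L; P/T = const ⇒ T₂ = 967 K, P₂ = 673 kPa.

673 kPa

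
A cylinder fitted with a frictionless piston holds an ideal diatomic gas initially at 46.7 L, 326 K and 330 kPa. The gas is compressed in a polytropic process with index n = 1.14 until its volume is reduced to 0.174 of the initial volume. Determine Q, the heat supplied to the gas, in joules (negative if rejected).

-19800 J

n = P₁V₁/(RT₁) = 330×46.7/(8.314×326) = 5.69 mol.
Polytropic n=1.14: T₂ = T₁(V₁/V₂)^(n−1) = 326×(5.75)^0.14 = 416 K; P₂ = P₁(V₁/V₂)^n = 2420 kPa.
W = (P₁V₁−P₂V₂)/(n−1) = (330×46.7−2420×8.13)/0.14 = -30500 J.
ΔU = nCvΔT = 5.69×20.8×(416−326) = 10700 J.
Q = ΔU + W = -19800 J.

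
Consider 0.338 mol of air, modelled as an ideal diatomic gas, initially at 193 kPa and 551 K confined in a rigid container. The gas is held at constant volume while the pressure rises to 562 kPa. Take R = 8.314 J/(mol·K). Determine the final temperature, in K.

V₁ = nRT₁/P₁ = 0.338×8.314×551/193 = 8.02 L.
Isochoric: V stays 8.02 L; P/T = const ⇒ T₂ = 1600 K, P₂ = 562 kPa.

1600 K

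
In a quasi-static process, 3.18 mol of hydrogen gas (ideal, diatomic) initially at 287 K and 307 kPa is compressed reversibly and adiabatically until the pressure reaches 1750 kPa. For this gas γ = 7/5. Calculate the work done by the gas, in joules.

-12200 J

V₁ = nRT₁/P₁ = 3.18×8.314×287/307 = 24.7 L.
Adiabatic: T₂/T₁ = (P₂/P₁)^((γ−1)/γ) ⇒ T₂ = 287×(5.70)^0.286 = 472 K; V₂ = 7.13 L.
ΔU = nCvΔT = 3.18×20.8×(472−287) = 12200 J.
Q = 0 for an adiabatic process, so W = −ΔU = -12200 J.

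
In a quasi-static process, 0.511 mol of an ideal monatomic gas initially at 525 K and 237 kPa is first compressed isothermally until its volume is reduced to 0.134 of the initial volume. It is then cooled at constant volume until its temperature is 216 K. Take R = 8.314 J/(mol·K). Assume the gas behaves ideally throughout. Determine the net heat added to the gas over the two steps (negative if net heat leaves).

V₁ = nRT₁/P₁ = 0.511×8.314×525/237 = 9.41 L.
Step 1 — Isothermal: T stays 525 K; PV = const ⇒ V₂ = 1.26 L, P₂ = 1770 kPa.
ΔU = 0 (ideal gas, T constant).
W = nRT ln(V₂/V₁) = 0.511×8.314×525×ln(0.134) = -4480 J.
Q = ΔU + W = -4480 J.
State after step 1: P = 1770 kPa, V = 1.26 L, T = 525 K.
Step 2 — Isochoric: V stays 1.26 L; P/T = const ⇒ T₂ = 216 K, P₂ = 728 kPa.
W = 0 (no volume change).
ΔU = nCvΔT = 0.511×12.5×(216−525) = -1970 J.
Q = ΔU = -1970 J.
Net over both steps: W = -4480 J, Q = -6450 J, ΔU = -1970 J.

-6450 J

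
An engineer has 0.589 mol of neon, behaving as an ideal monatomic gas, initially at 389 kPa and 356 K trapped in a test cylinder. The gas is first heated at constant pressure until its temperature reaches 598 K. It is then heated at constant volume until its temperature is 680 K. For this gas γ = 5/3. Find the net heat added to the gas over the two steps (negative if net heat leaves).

3560 J

V₁ = nRT₁/P₁ = 0.589×8.314×356/389 = 4.48 L.
Step 1 — Isobaric: P stays 389 kPa; V/T = const ⇒ T₂ = 598 K, V₂ = 7.53 L.
W = PΔV = 389×(7.53−4.48) kPa·L = 1190 J.
ΔU = nCvΔT = 0.589×12.5×(598−356) = 1780 J.
Q = ΔU + W = nCpΔT = 2960 J.
State after step 1: P = 389 kPa, V = 7.53 L, T = 598 K.
Step 2 — Isochoric: V stays 7.53 L; P/T = const ⇒ T₂ = 680 K, P₂ = 442 kPa.
W = 0 (no volume change).
ΔU = nCvΔT = 0.589×12.5×(680−598) = 602 J.
Q = ΔU = 602 J.
Net over both steps: W = 1190 J, Q = 3560 J, ΔU = 2380 J.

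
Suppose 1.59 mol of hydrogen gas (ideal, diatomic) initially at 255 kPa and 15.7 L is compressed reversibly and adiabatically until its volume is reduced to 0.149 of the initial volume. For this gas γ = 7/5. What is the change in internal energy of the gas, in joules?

11400 J

T₁ = P₁V₁/(nR) = 255×15.7/(1.59×8.314) = 303 K.
Adiabatic: TV^(γ−1) = const ⇒ T₂ = 303×(6.71)^0.400 = 649 K; PV^γ = const ⇒ P₂ = 3670 kPa.
For an ideal gas ΔU = nCvΔT with Cv = (5/2)R = 20.8 J/(mol·K).
ΔU = 1.59×20.8×(649−303) = 11400 J.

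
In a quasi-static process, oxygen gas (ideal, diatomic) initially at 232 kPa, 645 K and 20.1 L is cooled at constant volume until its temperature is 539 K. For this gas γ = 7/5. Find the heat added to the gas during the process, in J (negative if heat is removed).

-1920 J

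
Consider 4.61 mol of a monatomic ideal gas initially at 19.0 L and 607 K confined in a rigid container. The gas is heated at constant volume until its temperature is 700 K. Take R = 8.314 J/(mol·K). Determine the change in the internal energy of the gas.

5350 J

P₁ = nRT₁/V₁ = 4.61×8.314×607/19.0 = 1220 kPa.
Isochoric: V stays 19.0 L; P/T = const ⇒ T₂ = 700 K, P₂ = 1410 kPa.
For an ideal gas ΔU = nCvΔT with Cv = (3/2)R = 12.5 J/(mol·K).
ΔU = 4.61×12.5×(700−607) = 5350 J.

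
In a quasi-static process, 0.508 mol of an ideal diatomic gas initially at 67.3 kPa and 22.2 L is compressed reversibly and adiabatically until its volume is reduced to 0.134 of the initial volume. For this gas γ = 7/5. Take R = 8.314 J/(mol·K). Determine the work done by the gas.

-4610 J

T₁ = P₁V₁/(nR) = 67.3×22.2/(0.508×8.314) = 354 K.
Adiabatic: TV^(γ−1) = const ⇒ T₂ = 354×(7.46)^0.400 = 790 K; PV^γ = const ⇒ P₂ = 1120 kPa.
ΔU = nCvΔT = 0.508×20.8×(790−354) = 4610 J.
Q = 0 for an adiabatic process, so W = −ΔU = -4610 J.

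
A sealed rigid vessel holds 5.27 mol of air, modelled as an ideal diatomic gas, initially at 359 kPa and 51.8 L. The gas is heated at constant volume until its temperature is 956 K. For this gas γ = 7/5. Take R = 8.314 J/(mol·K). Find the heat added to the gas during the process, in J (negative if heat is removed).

58200 J

T₁ = P₁V₁/(nR) = 359×51.8/(5.27×8.314) = 424 K.
Isochoric: V stays 51.8 L; P/T = const ⇒ T₂ = 956 K, P₂ = 809 kPa.
W = 0 (no volume change).
ΔU = nCvΔT = 5.27×20.8×(956−424) = 58200 J.
Q = ΔU = 58200 J.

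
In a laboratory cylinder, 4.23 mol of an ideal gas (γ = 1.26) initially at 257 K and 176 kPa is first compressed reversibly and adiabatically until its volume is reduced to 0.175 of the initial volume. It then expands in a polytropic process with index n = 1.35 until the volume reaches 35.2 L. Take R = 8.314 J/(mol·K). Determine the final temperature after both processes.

251 K

V₁ = nRT₁/P₁ = 4.23×8.314×257/176 = 51.4 L.
Step 1 — Adiabatic: TV^(γ−1) = const ⇒ T₂ = 257×(5.71)^0.260 = 404 K; PV^γ = const ⇒ P₂ = 1580 kPa.
ΔU = nCvΔT = 4.23×32.0×(404−257) = 19900 J.
Q = 0 for an adiabatic process, so W = −ΔU = -19900 J.
State after step 1: P = 1580 kPa, V = 8.99 L, T = 404 K.
Step 2 — Polytropic n=1.35: T₂ = T₁(V₁/V₂)^(n−1) = 404×(0.255)^0.35 = 251 K; P₂ = P₁(V₁/V₂)^n = 251 kPa.
W = (P₁V₁−P₂V₂)/(n−1) = (1580×8.99−251×35.2)/0.35 = 15400 J.
ΔU = nCvΔT = 4.23×32.0×(251−404) = -20800 J.
Q = ΔU + W = -5340 J.
Net over both steps: W = -4500 J, Q = -5340 J, ΔU = -847 J.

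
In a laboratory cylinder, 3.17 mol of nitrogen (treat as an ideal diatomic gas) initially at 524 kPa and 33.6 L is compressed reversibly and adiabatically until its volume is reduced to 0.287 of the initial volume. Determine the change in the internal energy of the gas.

T₁ = P₁V₁/(nR) = 524×33.6/(3.17×8.314) = 668 K.
Adiabatic: TV^(γ−1) = const ⇒ T₂ = 668×(3.48)^0.400 = 1100 K; PV^γ = const ⇒ P₂ = 3010 kPa.
For an ideal gas ΔU = nCvΔT with Cv = (5/2)R = 20.8 J/(mol·K).
ΔU = 3.17×20.8×(1100−668) = 28500 J.

28500 J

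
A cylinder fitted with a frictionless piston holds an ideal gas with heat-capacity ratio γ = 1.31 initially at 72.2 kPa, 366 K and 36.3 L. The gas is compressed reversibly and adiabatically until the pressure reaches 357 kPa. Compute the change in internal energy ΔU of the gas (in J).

3890 J

n = P₁V₁/(RT₁) = 72.2×36.3/(8.314×366) = 0.861 mol.
Adiabatic: T₂/T₁ = (P₂/P₁)^((γ−1)/γ) ⇒ T₂ = 366×(4.94)^0.237 = 534 K; V₂ = 10.7 L.
For an ideal gas ΔU = nCvΔT with Cv = R/(γ−1) = 26.8 J/(mol·K).
ΔU = 0.861×26.8×(534−366) = 3890 J.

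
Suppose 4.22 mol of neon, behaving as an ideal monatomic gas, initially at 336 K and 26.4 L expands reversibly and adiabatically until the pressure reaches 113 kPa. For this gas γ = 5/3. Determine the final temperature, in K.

P₁ = nRT₁/V₁ = 4.22×8.314×336/26.4 = 447 kPa.
Adiabatic: T₂/T₁ = (P₂/P₁)^((γ−1)/γ) ⇒ T₂ = 336×(0.253)^0.400 = 194 K; V₂ = 60.2 L.

194 K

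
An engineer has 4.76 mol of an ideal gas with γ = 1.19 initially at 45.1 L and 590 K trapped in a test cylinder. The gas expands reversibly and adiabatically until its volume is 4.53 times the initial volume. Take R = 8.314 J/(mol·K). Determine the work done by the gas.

30700 J

P₁ = nRT₁/V₁ = 4.76×8.314×590/45.1 = 518 kPa.
Adiabatic: TV^(γ−1) = const ⇒ T₂ = 590×(0.221)^0.190 = 443 K; PV^γ = const ⇒ P₂ = 85.8 kPa.
ΔU = nCvΔT = 4.76×43.8×(443−590) = -30700 J.
Q = 0 for an adiabatic process, so W = −ΔU = 30700 J.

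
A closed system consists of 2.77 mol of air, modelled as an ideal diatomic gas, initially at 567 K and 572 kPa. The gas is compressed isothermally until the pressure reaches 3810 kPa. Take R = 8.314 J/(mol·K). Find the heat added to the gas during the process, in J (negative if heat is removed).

-24800 J

V₁ = nRT₁/P₁ = 2.77×8.314×567/572 = 22.8 L.
Isothermal: T stays 567 K; PV = const ⇒ V₂ = 3.43 L, P₂ = 3810 kPa.
ΔU = 0 (ideal gas, T constant).
W = nRT ln(V₂/V₁) = 2.77×8.314×567×ln(0.150) = -24800 J.
Q = ΔU + W = -24800 J.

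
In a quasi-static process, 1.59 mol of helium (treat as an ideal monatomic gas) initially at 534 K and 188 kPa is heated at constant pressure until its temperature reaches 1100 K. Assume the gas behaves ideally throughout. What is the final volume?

V₁ = nRT₁/P₁ = 1.59×8.314×534/188 = 37.5 L.
Isobaric: P stays 188 kPa; V/T = const ⇒ T₂ = 1100 K, V₂ = 77.3 L.

77.3 L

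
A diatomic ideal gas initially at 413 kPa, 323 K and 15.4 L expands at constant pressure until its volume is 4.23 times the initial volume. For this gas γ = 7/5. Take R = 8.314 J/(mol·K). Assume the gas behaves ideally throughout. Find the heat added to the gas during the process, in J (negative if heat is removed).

71900 J

n = P₁V₁/(RT₁) = 413×15.4/(8.314×323) = 2.37 mol.
Isobaric: P stays 413 kPa; V/T = const ⇒ T₂ = 1370 K, V₂ = 65.1 L.
W = PΔV = 413×(65.1−15.4) kPa·L = 20500 J.
ΔU = nCvΔT = 2.37×20.8×(1370−323) = 51400 J.
Q = ΔU + W = nCpΔT = 71900 J.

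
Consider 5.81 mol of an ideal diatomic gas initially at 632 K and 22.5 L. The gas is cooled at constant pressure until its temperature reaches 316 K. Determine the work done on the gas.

15300 J

P₁ = nRT₁/V₁ = 5.81×8.314×632/22.5 = 1360 kPa.
Isobaric: P stays 1360 kPa; V/T = const ⇒ T₂ = 316 K, V₂ = 11.2 L.
W = PΔV = 1360×(11.2−22.5) kPa·L = -15300 J.
Work done on the gas = −W_by = 15300 J.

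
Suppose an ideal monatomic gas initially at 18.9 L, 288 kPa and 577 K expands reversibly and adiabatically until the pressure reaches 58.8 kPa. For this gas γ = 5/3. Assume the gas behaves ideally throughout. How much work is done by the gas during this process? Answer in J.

n = P₁V₁/(RT₁) = 288×18.9/(8.314×577) = 1.13 mol.
Adiabatic: T₂/T₁ = (P₂/P₁)^((γ−1)/γ) ⇒ T₂ = 577×(0.204)^0.400 = 306 K; V₂ = 49.0 L.
ΔU = nCvΔT = 1.13×12.5×(306−577) = -3840 J.
Q = 0 for an adiabatic process, so W = −ΔU = 3840 J.

3840 J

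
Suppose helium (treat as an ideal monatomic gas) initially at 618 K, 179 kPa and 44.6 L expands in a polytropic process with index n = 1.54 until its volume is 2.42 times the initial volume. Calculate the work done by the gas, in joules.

n = P₁V₁/(RT₁) = 179×44.6/(8.314×618) = 1.55 mol.
Polytropic n=1.54: T₂ = T₁(V₁/V₂)^(n−1) = 618×(0.413)^0.54 = 383 K; P₂ = P₁(V₁/V₂)^n = 45.9 kPa.
W = (P₁V₁−P₂V₂)/(n−1) = (179×44.6−45.9×108)/0.54 = 5610 J.

5610 J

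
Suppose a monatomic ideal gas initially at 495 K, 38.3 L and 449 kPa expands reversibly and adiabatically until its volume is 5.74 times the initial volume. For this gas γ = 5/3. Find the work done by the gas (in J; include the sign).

n = P₁V₁/(RT₁) = 449×38.3/(8.314×495) = 4.18 mol.
Adiabatic: TV^(γ−1) = const ⇒ T₂ = 495×(0.174)^0.667 = 154 K; PV^γ = const ⇒ P₂ = 24.4 kPa.
ΔU = nCvΔT = 4.18×12.5×(154−495) = -17700 J.
Q = 0 for an adiabatic process, so W = −ΔU = 17700 J.

17700 J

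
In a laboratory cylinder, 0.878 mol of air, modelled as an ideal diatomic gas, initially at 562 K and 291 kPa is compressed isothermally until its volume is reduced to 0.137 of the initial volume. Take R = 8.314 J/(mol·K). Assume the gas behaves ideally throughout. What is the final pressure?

V₁ = nRT₁/P₁ = 0.878×8.314×562/291 = 14.1 L.
Isothermal: T stays 562 K; PV = const ⇒ V₂ = 1.93 L, P₂ = 2120 kPa.

2120 kPa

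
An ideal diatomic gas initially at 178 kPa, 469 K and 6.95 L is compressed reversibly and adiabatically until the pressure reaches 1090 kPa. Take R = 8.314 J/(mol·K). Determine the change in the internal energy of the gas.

2100 J

n = P₁V₁/(RT₁) = 178×6.95/(8.314×469) = 0.317 mol.
Adiabatic: T₂/T₁ = (P₂/P₁)^((γ−1)/γ) ⇒ T₂ = 469×(6.12)^0.286 = 787 K; V₂ = 1.90 L.
For an ideal gas ΔU = nCvΔT with Cv = (5/2)R = 20.8 J/(mol·K).
ΔU = 0.317×20.8×(787−469) = 2100 J.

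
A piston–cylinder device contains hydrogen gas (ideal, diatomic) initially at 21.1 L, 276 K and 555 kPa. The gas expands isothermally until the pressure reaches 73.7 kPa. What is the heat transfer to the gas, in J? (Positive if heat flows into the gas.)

n = P₁V₁/(RT₁) = 555×21.1/(8.314×276) = 5.10 mol.
Isothermal: T stays 276 K; PV = const ⇒ V₂ = 159 L, P₂ = 73.7 kPa.
ΔU = 0 (ideal gas, T constant).
W = nRT ln(V₂/V₁) = 5.10×8.314×276×ln(7.53) = 23600 J.
Q = ΔU + W = 23600 J.

23600 J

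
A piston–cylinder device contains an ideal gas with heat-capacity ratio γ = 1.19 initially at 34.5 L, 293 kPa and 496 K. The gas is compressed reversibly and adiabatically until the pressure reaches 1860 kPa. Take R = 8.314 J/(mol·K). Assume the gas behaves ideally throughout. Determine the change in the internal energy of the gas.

18300 J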